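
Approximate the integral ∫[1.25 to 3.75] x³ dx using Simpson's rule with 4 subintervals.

f(x) = x³
a = 1.25, b = 3.75, n = 4
h = (b - a)/n = 0.625000

Simpson's rule: (h/3)[f(x₀) + 4f(x₁) + 2f(x₂) + ... + f(xₙ)]

x_0 = 1.2500, f(x_0) = 1.953125, coefficient = 1
x_1 = 1.8750, f(x_1) = 6.591797, coefficient = 4
x_2 = 2.5000, f(x_2) = 15.625000, coefficient = 2
x_3 = 3.1250, f(x_3) = 30.517578, coefficient = 4
x_4 = 3.7500, f(x_4) = 52.734375, coefficient = 1

I ≈ (0.625000/3) × 234.375000 = 48.828125
Exact value: 48.828125
Error: 0.000000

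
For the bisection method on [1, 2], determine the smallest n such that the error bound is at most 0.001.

We need (b-a)/2^n ≤ 0.001
(2 - 1)/2^n ≤ 0.001
1/2^n ≤ 0.001
2^n ≥ 1000
n ≥ log₂(1000) = 9.97
n ≥ 10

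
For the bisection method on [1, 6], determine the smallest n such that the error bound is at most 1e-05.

We need (b-a)/2^n ≤ 1e-05
(6 - 1)/2^n ≤ 1e-05
5/2^n ≤ 1e-05
2^n ≥ 500000
n ≥ log₂(500000) = 18.93
n ≥ 19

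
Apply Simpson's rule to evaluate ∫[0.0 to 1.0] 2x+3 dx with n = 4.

f(x) = 2x+3
a = 0.0, b = 1.0, n = 4
h = (b - a)/n = 0.250000

Simpson's rule: (h/3)[f(x₀) + 4f(x₁) + 2f(x₂) + ... + f(xₙ)]

x_0 = 0.0000, f(x_0) = 3.000000, coefficient = 1
x_1 = 0.2500, f(x_1) = 3.500000, coefficient = 4
x_2 = 0.5000, f(x_2) = 4.000000, coefficient = 2
x_3 = 0.7500, f(x_3) = 4.500000, coefficient = 4
x_4 = 1.0000, f(x_4) = 5.000000, coefficient = 1

I ≈ (0.250000/3) × 48.000000 = 4.000000
Exact value: 4.000000
Error: 0.000000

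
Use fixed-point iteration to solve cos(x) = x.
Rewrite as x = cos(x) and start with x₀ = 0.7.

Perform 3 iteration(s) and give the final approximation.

Equation: cos(x) = x
Fixed-point form: x = cos(x)
x₀ = 0.7

x_1 = g(0.700000) = 0.764842
x_2 = g(0.764842) = 0.721492
x_3 = g(0.721492) = 0.750821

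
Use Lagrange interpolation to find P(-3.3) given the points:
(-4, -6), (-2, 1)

Lagrange interpolation formula:
P(x) = Σ yᵢ × Lᵢ(x)
where Lᵢ(x) = Π_{j≠i} (x - xⱼ)/(xᵢ - xⱼ)

L_0(-3.3) = (-3.3 - (-2))/(-4 - (-2)) = 0.650000
L_1(-3.3) = (-3.3 - (-4))/(-2 - (-4)) = 0.350000

P(-3.3) = (-6)×L_0(-3.3) + 1×L_1(-3.3)
P(-3.3) = -3.550000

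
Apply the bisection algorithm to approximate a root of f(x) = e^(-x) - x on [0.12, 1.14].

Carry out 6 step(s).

f(x) = e^(-x) - x
Initial interval: [0.12, 1.14]

Iteration 1:
  c_1 = (0.120000 + 1.140000)/2 = 0.630000
  f(c_1) = f(0.630000) = -0.097408
  f(a) × f(c) < 0, new interval: [0.120000, 0.630000]
Iteration 2:
  c_2 = (0.120000 + 0.630000)/2 = 0.375000
  f(c_2) = f(0.375000) = 0.312289
  f(a) × f(c) ≥ 0, new interval: [0.375000, 0.630000]
Iteration 3:
  c_3 = (0.375000 + 0.630000)/2 = 0.502500
  f(c_3) = f(0.502500) = 0.102516
  f(a) × f(c) ≥ 0, new interval: [0.502500, 0.630000]
Iteration 4:
  c_4 = (0.502500 + 0.630000)/2 = 0.566250
  f(c_4) = f(0.566250) = 0.001400
  f(a) × f(c) ≥ 0, new interval: [0.566250, 0.630000]
Iteration 5:
  c_5 = (0.566250 + 0.630000)/2 = 0.598125
  f(c_5) = f(0.598125) = -0.048283
  f(a) × f(c) < 0, new interval: [0.566250, 0.598125]
Iteration 6:
  c_6 = (0.566250 + 0.598125)/2 = 0.582187
  f(c_6) = f(0.582187) = -0.023513
  f(a) × f(c) < 0, new interval: [0.566250, 0.582187]

After 6 iteration(s), the approximation is c_6 = 0.582187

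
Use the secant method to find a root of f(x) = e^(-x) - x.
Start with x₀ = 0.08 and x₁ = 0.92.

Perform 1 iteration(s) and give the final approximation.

f(x) = e^(-x) - x
x₀ = 0.08, x₁ = 0.92

Secant formula: x_{n+1} = x_n - f(x_n)(x_n - x_{n-1})/(f(x_n) - f(x_{n-1}))

Iteration 1:
  f(0.080000) = 0.843116
  f(0.920000) = -0.521481
  x_2 = 0.920000 - (-0.521481)×(0.920000 - 0.080000)/(-0.521481 - 0.843116)
       = 0.598994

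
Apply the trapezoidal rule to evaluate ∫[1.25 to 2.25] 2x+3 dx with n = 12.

f(x) = 2x+3
a = 1.25, b = 2.25, n = 12
h = (b - a)/n = 0.083333

Trapezoidal rule: (h/2)[f(x₀) + 2f(x₁) + 2f(x₂) + ... + f(xₙ)]

x_0 = 1.2500, f(x_0) = 5.500000, coefficient = 1
x_1 = 1.3333, f(x_1) = 5.666667, coefficient = 2
x_2 = 1.4167, f(x_2) = 5.833333, coefficient = 2
x_3 = 1.5000, f(x_3) = 6.000000, coefficient = 2
x_4 = 1.5833, f(x_4) = 6.166667, coefficient = 2
x_5 = 1.6667, f(x_5) = 6.333333, coefficient = 2
x_6 = 1.7500, f(x_6) = 6.500000, coefficient = 2
x_7 = 1.8333, f(x_7) = 6.666667, coefficient = 2
x_8 = 1.9167, f(x_8) = 6.833333, coefficient = 2
x_9 = 2.0000, f(x_9) = 7.000000, coefficient = 2
x_10 = 2.0833, f(x_10) = 7.166667, coefficient = 2
x_11 = 2.1667, f(x_11) = 7.333333, coefficient = 2
x_12 = 2.2500, f(x_12) = 7.500000, coefficient = 1

I ≈ (0.083333/2) × 156.000000 = 6.500000
Exact value: 6.500000
Error: 0.000000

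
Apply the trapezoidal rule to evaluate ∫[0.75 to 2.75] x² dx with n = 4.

f(x) = x²
a = 0.75, b = 2.75, n = 4
h = (b - a)/n = 0.500000

Trapezoidal rule: (h/2)[f(x₀) + 2f(x₁) + 2f(x₂) + ... + f(xₙ)]

x_0 = 0.7500, f(x_0) = 0.562500, coefficient = 1
x_1 = 1.2500, f(x_1) = 1.562500, coefficient = 2
x_2 = 1.7500, f(x_2) = 3.062500, coefficient = 2
x_3 = 2.2500, f(x_3) = 5.062500, coefficient = 2
x_4 = 2.7500, f(x_4) = 7.562500, coefficient = 1

I ≈ (0.500000/2) × 27.500000 = 6.875000
Exact value: 6.791667
Error: 0.083333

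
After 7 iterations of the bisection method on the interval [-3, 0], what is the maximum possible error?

Bisection error bound: |error| ≤ (b-a)/2^n
|error| ≤ (0 - (-3))/2^7 = 3/2^7
|error| ≤ 0.0234375000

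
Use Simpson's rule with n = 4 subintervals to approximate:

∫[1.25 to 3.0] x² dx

f(x) = x²
a = 1.25, b = 3.0, n = 4
h = (b - a)/n = 0.437500

Simpson's rule: (h/3)[f(x₀) + 4f(x₁) + 2f(x₂) + ... + f(xₙ)]

x_0 = 1.2500, f(x_0) = 1.562500, coefficient = 1
x_1 = 1.6875, f(x_1) = 2.847656, coefficient = 4
x_2 = 2.1250, f(x_2) = 4.515625, coefficient = 2
x_3 = 2.5625, f(x_3) = 6.566406, coefficient = 4
x_4 = 3.0000, f(x_4) = 9.000000, coefficient = 1

I ≈ (0.437500/3) × 57.250000 = 8.348958
Exact value: 8.348958
Error: 0.000000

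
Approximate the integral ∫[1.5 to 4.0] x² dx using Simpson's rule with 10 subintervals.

f(x) = x²
a = 1.5, b = 4.0, n = 10
h = (b - a)/n = 0.250000

Simpson's rule: (h/3)[f(x₀) + 4f(x₁) + 2f(x₂) + ... + f(xₙ)]

x_0 = 1.5000, f(x_0) = 2.250000, coefficient = 1
x_1 = 1.7500, f(x_1) = 3.062500, coefficient = 4
x_2 = 2.0000, f(x_2) = 4.000000, coefficient = 2
x_3 = 2.2500, f(x_3) = 5.062500, coefficient = 4
x_4 = 2.5000, f(x_4) = 6.250000, coefficient = 2
x_5 = 2.7500, f(x_5) = 7.562500, coefficient = 4
x_6 = 3.0000, f(x_6) = 9.000000, coefficient = 2
x_7 = 3.2500, f(x_7) = 10.562500, coefficient = 4
x_8 = 3.5000, f(x_8) = 12.250000, coefficient = 2
x_9 = 3.7500, f(x_9) = 14.062500, coefficient = 4
x_10 = 4.0000, f(x_10) = 16.000000, coefficient = 1

I ≈ (0.250000/3) × 242.500000 = 20.208333
Exact value: 20.208333
Error: 0.000000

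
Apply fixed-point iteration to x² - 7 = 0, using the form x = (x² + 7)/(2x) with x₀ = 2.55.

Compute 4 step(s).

Equation: x² - 7 = 0
Fixed-point form: x = (x² + 7)/(2x)
x₀ = 2.55

x_1 = g(2.550000) = 2.647549
x_2 = g(2.647549) = 2.645752
x_3 = g(2.645752) = 2.645751
x_4 = g(2.645751) = 2.645751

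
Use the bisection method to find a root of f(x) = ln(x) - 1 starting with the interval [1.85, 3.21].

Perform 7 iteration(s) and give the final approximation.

f(x) = ln(x) - 1
Initial interval: [1.85, 3.21]

Iteration 1:
  c_1 = (1.850000 + 3.210000)/2 = 2.530000
  f(c_1) = f(2.530000) = -0.071781
  f(a) × f(c) ≥ 0, new interval: [2.530000, 3.210000]
Iteration 2:
  c_2 = (2.530000 + 3.210000)/2 = 2.870000
  f(c_2) = f(2.870000) = 0.054312
  f(a) × f(c) < 0, new interval: [2.530000, 2.870000]
Iteration 3:
  c_3 = (2.530000 + 2.870000)/2 = 2.700000
  f(c_3) = f(2.700000) = -0.006748
  f(a) × f(c) ≥ 0, new interval: [2.700000, 2.870000]
Iteration 4:
  c_4 = (2.700000 + 2.870000)/2 = 2.785000
  f(c_4) = f(2.785000) = 0.024248
  f(a) × f(c) < 0, new interval: [2.700000, 2.785000]
Iteration 5:
  c_5 = (2.700000 + 2.785000)/2 = 2.742500
  f(c_5) = f(2.742500) = 0.008870
  f(a) × f(c) < 0, new interval: [2.700000, 2.742500]
Iteration 6:
  c_6 = (2.700000 + 2.742500)/2 = 2.721250
  f(c_6) = f(2.721250) = 0.001091
  f(a) × f(c) < 0, new interval: [2.700000, 2.721250]
Iteration 7:
  c_7 = (2.700000 + 2.721250)/2 = 2.710625
  f(c_7) = f(2.710625) = -0.002821
  f(a) × f(c) ≥ 0, new interval: [2.710625, 2.721250]

After 7 iteration(s), the approximation is c_7 = 2.710625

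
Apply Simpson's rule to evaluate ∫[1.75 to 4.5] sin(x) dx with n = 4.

f(x) = sin(x)
a = 1.75, b = 4.5, n = 4
h = (b - a)/n = 0.687500

Simpson's rule: (h/3)[f(x₀) + 4f(x₁) + 2f(x₂) + ... + f(xₙ)]

x_0 = 1.7500, f(x_0) = 0.983986, coefficient = 1
x_1 = 2.4375, f(x_1) = 0.647343, coefficient = 4
x_2 = 3.1250, f(x_2) = 0.016592, coefficient = 2
x_3 = 3.8125, f(x_3) = -0.621697, coefficient = 4
x_4 = 4.5000, f(x_4) = -0.977530, coefficient = 1

I ≈ (0.687500/3) × 0.142222 = 0.032593
Exact value: 0.032550
Error: 0.000043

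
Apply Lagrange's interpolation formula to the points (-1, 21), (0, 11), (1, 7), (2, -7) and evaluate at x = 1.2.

Lagrange interpolation formula:
P(x) = Σ yᵢ × Lᵢ(x)
where Lᵢ(x) = Π_{j≠i} (x - xⱼ)/(xᵢ - xⱼ)

L_0(1.2) = (1.2 - 0)/(-1 - 0) × (1.2 - 1)/(-1 - 1) × (1.2 - 2)/(-1 - 2) = 0.032000
L_1(1.2) = (1.2 - (-1))/(0 - (-1)) × (1.2 - 1)/(0 - 1) × (1.2 - 2)/(0 - 2) = -0.176000
L_2(1.2) = (1.2 - (-1))/(1 - (-1)) × (1.2 - 0)/(1 - 0) × (1.2 - 2)/(1 - 2) = 1.056000
L_3(1.2) = (1.2 - (-1))/(2 - (-1)) × (1.2 - 0)/(2 - 0) × (1.2 - 1)/(2 - 1) = 0.088000

P(1.2) = 21×L_0(1.2) + 11×L_1(1.2) + 7×L_2(1.2) + (-7)×L_3(1.2)
P(1.2) = 5.512000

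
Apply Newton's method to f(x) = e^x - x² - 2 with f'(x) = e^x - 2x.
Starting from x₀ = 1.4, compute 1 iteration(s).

f(x) = e^x - x² - 2
f'(x) = e^x - 2x
x₀ = 1.4

Newton-Raphson formula: x_{n+1} = x_n - f(x_n)/f'(x_n)

Iteration 1:
  f(1.400000) = 0.095200
  f'(1.400000) = 1.255200
  x_1 = 1.400000 - 0.095200/1.255200 = 1.324156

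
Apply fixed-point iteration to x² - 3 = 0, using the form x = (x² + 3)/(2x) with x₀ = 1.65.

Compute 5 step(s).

Equation: x² - 3 = 0
Fixed-point form: x = (x² + 3)/(2x)
x₀ = 1.65

x_1 = g(1.650000) = 1.734091
x_2 = g(1.734091) = 1.732052
x_3 = g(1.732052) = 1.732051
x_4 = g(1.732051) = 1.732051
x_5 = g(1.732051) = 1.732051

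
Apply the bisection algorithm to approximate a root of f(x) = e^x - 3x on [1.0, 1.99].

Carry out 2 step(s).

f(x) = e^x - 3x
Initial interval: [1.0, 1.99]

Iteration 1:
  c_1 = (1.000000 + 1.990000)/2 = 1.495000
  f(c_1) = f(1.495000) = -0.025663
  f(a) × f(c) ≥ 0, new interval: [1.495000, 1.990000]
Iteration 2:
  c_2 = (1.495000 + 1.990000)/2 = 1.742500
  f(c_2) = f(1.742500) = 0.484105
  f(a) × f(c) < 0, new interval: [1.495000, 1.742500]

After 2 iteration(s), the approximation is c_2 = 1.742500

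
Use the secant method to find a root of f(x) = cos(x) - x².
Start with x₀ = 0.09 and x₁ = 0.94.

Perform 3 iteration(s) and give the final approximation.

f(x) = cos(x) - x²
x₀ = 0.09, x₁ = 0.94

Secant formula: x_{n+1} = x_n - f(x_n)(x_n - x_{n-1})/(f(x_n) - f(x_{n-1}))

Iteration 1:
  f(0.090000) = 0.987853
  f(0.940000) = -0.293812
  x_2 = 0.940000 - (-0.293812)×(0.940000 - 0.090000)/(-0.293812 - 0.987853)
       = 0.745144
Iteration 2:
  f(0.940000) = -0.293812
  f(0.745144) = 0.179751
  x_3 = 0.745144 - 0.179751×(0.745144 - 0.940000)/(0.179751 - (-0.293812))
       = 0.819106
Iteration 3:
  f(0.745144) = 0.179751
  f(0.819106) = 0.011941
  x_4 = 0.819106 - 0.011941×(0.819106 - 0.745144)/(0.011941 - 0.179751)
       = 0.824369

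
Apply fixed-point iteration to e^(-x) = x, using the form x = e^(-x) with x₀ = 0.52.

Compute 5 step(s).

Equation: e^(-x) = x
Fixed-point form: x = e^(-x)
x₀ = 0.52

x_1 = g(0.520000) = 0.594521
x_2 = g(0.594521) = 0.551827
x_3 = g(0.551827) = 0.575897
x_4 = g(0.575897) = 0.562201
x_5 = g(0.562201) = 0.569953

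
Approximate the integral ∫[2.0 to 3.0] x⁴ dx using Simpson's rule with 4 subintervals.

f(x) = x⁴
a = 2.0, b = 3.0, n = 4
h = (b - a)/n = 0.250000

Simpson's rule: (h/3)[f(x₀) + 4f(x₁) + 2f(x₂) + ... + f(xₙ)]

x_0 = 2.0000, f(x_0) = 16.000000, coefficient = 1
x_1 = 2.2500, f(x_1) = 25.628906, coefficient = 4
x_2 = 2.5000, f(x_2) = 39.062500, coefficient = 2
x_3 = 2.7500, f(x_3) = 57.191406, coefficient = 4
x_4 = 3.0000, f(x_4) = 81.000000, coefficient = 1

I ≈ (0.250000/3) × 506.406250 = 42.200521
Exact value: 42.200000
Error: 0.000521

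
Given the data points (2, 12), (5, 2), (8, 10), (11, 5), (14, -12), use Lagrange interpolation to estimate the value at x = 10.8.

Lagrange interpolation formula:
P(x) = Σ yᵢ × Lᵢ(x)
where Lᵢ(x) = Π_{j≠i} (x - xⱼ)/(xᵢ - xⱼ)

L_0(10.8) = (10.8 - 5)/(2 - 5) × (10.8 - 8)/(2 - 8) × (10.8 - 11)/(2 - 11) × (10.8 - 14)/(2 - 14) = 0.005347
L_1(10.8) = (10.8 - 2)/(5 - 2) × (10.8 - 8)/(5 - 8) × (10.8 - 11)/(5 - 11) × (10.8 - 14)/(5 - 14) = -0.032448
L_2(10.8) = (10.8 - 2)/(8 - 2) × (10.8 - 5)/(8 - 5) × (10.8 - 11)/(8 - 11) × (10.8 - 14)/(8 - 14) = 0.100820
L_3(10.8) = (10.8 - 2)/(11 - 2) × (10.8 - 5)/(11 - 5) × (10.8 - 8)/(11 - 8) × (10.8 - 14)/(11 - 14) = 0.940984
L_4(10.8) = (10.8 - 2)/(14 - 2) × (10.8 - 5)/(14 - 5) × (10.8 - 8)/(14 - 8) × (10.8 - 11)/(14 - 11) = -0.014703

P(10.8) = 12×L_0(10.8) + 2×L_1(10.8) + 10×L_2(10.8) + 5×L_3(10.8) + (-12)×L_4(10.8)
P(10.8) = 5.888816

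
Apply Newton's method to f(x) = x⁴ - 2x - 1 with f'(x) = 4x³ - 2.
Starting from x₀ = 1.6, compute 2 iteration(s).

f(x) = x⁴ - 2x - 1
f'(x) = 4x³ - 2
x₀ = 1.6

Newton-Raphson formula: x_{n+1} = x_n - f(x_n)/f'(x_n)

Iteration 1:
  f(1.600000) = 2.353600
  f'(1.600000) = 14.384000
  x_1 = 1.600000 - 2.353600/14.384000 = 1.436374
Iteration 2:
  f(1.436374) = 0.383921
  f'(1.436374) = 9.853930
  x_2 = 1.436374 - 0.383921/9.853930 = 1.397413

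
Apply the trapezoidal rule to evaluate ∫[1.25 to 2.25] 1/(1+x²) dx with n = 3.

f(x) = 1/(1+x²)
a = 1.25, b = 2.25, n = 3
h = (b - a)/n = 0.333333

Trapezoidal rule: (h/2)[f(x₀) + 2f(x₁) + 2f(x₂) + ... + f(xₙ)]

x_0 = 1.2500, f(x_0) = 0.390244, coefficient = 1
x_1 = 1.5833, f(x_1) = 0.285149, coefficient = 2
x_2 = 1.9167, f(x_2) = 0.213967, coefficient = 2
x_3 = 2.2500, f(x_3) = 0.164948, coefficient = 1

I ≈ (0.333333/2) × 1.553424 = 0.258904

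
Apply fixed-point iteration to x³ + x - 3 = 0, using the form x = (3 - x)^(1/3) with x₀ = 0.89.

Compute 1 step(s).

Equation: x³ + x - 3 = 0
Fixed-point form: x = (3 - x)^(1/3)
x₀ = 0.89

x_1 = g(0.890000) = 1.282609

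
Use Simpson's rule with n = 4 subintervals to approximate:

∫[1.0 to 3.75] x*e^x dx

f(x) = x*e^x
a = 1.0, b = 3.75, n = 4
h = (b - a)/n = 0.687500

Simpson's rule: (h/3)[f(x₀) + 4f(x₁) + 2f(x₂) + ... + f(xₙ)]

x_0 = 1.0000, f(x_0) = 2.718282, coefficient = 1
x_1 = 1.6875, f(x_1) = 9.122539, coefficient = 4
x_2 = 2.3750, f(x_2) = 25.533656, coefficient = 2
x_3 = 3.0625, f(x_3) = 65.479137, coefficient = 4
x_4 = 3.7500, f(x_4) = 159.454058, coefficient = 1

I ≈ (0.687500/3) × 511.646356 = 117.252290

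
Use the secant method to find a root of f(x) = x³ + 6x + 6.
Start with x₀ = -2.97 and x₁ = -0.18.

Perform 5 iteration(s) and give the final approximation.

f(x) = x³ + 6x + 6
x₀ = -2.97, x₁ = -0.18

Secant formula: x_{n+1} = x_n - f(x_n)(x_n - x_{n-1})/(f(x_n) - f(x_{n-1}))

Iteration 1:
  f(-2.970000) = -38.018073
  f(-0.180000) = 4.914168
  x_2 = -0.180000 - 4.914168×(-0.180000 - (-2.970000))/(4.914168 - (-38.018073))
       = -0.499353
Iteration 2:
  f(-0.180000) = 4.914168
  f(-0.499353) = 2.879368
  x_3 = -0.499353 - 2.879368×(-0.499353 - (-0.180000))/(2.879368 - 4.914168)
       = -0.951257
Iteration 3:
  f(-0.499353) = 2.879368
  f(-0.951257) = -0.568323
  x_4 = -0.951257 - (-0.568323)×(-0.951257 - (-0.499353))/(-0.568323 - 2.879368)
       = -0.876764
Iteration 4:
  f(-0.951257) = -0.568323
  f(-0.876764) = 0.065433
  x_5 = -0.876764 - 0.065433×(-0.876764 - (-0.951257))/(0.065433 - (-0.568323))
       = -0.884455
Iteration 5:
  f(-0.876764) = 0.065433
  f(-0.884455) = 0.001394
  x_6 = -0.884455 - 0.001394×(-0.884455 - (-0.876764))/(0.001394 - 0.065433)
       = -0.884623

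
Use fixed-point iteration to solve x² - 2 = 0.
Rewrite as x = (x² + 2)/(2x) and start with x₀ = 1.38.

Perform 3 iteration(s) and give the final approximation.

Equation: x² - 2 = 0
Fixed-point form: x = (x² + 2)/(2x)
x₀ = 1.38

x_1 = g(1.380000) = 1.414638
x_2 = g(1.414638) = 1.414214
x_3 = g(1.414214) = 1.414214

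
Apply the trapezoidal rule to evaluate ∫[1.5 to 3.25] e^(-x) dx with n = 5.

f(x) = e^(-x)
a = 1.5, b = 3.25, n = 5
h = (b - a)/n = 0.350000

Trapezoidal rule: (h/2)[f(x₀) + 2f(x₁) + 2f(x₂) + ... + f(xₙ)]

x_0 = 1.5000, f(x_0) = 0.223130, coefficient = 1
x_1 = 1.8500, f(x_1) = 0.157237, coefficient = 2
x_2 = 2.2000, f(x_2) = 0.110803, coefficient = 2
x_3 = 2.5500, f(x_3) = 0.078082, coefficient = 2
x_4 = 2.9000, f(x_4) = 0.055023, coefficient = 2
x_5 = 3.2500, f(x_5) = 0.038774, coefficient = 1

I ≈ (0.350000/2) × 1.064195 = 0.186234
Exact value: 0.184356
Error: 0.001878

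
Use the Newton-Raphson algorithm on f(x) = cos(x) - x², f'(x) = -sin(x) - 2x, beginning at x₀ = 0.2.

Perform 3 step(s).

f(x) = cos(x) - x²
f'(x) = -sin(x) - 2x
x₀ = 0.2

Newton-Raphson formula: x_{n+1} = x_n - f(x_n)/f'(x_n)

Iteration 1:
  f(0.200000) = 0.940067
  f'(0.200000) = -0.598669
  x_1 = 0.200000 - 0.940067/(-0.598669) = 1.770260
Iteration 2:
  f(1.770260) = -3.331965
  f'(1.770260) = -4.520693
  x_2 = 1.770260 - (-3.331965)/(-4.520693) = 1.033213
Iteration 3:
  f(1.033213) = -0.555467
  f'(1.033213) = -2.925374
  x_3 = 1.033213 - (-0.555467)/(-2.925374) = 0.843334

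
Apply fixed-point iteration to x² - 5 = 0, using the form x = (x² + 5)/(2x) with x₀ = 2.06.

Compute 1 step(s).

Equation: x² - 5 = 0
Fixed-point form: x = (x² + 5)/(2x)
x₀ = 2.06

x_1 = g(2.060000) = 2.243592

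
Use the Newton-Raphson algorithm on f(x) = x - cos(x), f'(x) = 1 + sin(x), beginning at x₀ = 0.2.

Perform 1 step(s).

f(x) = x - cos(x)
f'(x) = 1 + sin(x)
x₀ = 0.2

Newton-Raphson formula: x_{n+1} = x_n - f(x_n)/f'(x_n)

Iteration 1:
  f(0.200000) = -0.780067
  f'(0.200000) = 1.198669
  x_1 = 0.200000 - (-0.780067)/1.198669 = 0.850777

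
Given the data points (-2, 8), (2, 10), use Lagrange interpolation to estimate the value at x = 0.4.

Lagrange interpolation formula:
P(x) = Σ yᵢ × Lᵢ(x)
where Lᵢ(x) = Π_{j≠i} (x - xⱼ)/(xᵢ - xⱼ)

L_0(0.4) = (0.4 - 2)/(-2 - 2) = 0.400000
L_1(0.4) = (0.4 - (-2))/(2 - (-2)) = 0.600000

P(0.4) = 8×L_0(0.4) + 10×L_1(0.4)
P(0.4) = 9.200000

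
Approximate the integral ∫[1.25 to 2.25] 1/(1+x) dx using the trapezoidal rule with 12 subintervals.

f(x) = 1/(1+x)
a = 1.25, b = 2.25, n = 12
h = (b - a)/n = 0.083333

Trapezoidal rule: (h/2)[f(x₀) + 2f(x₁) + 2f(x₂) + ... + f(xₙ)]

x_0 = 1.2500, f(x_0) = 0.444444, coefficient = 1
x_1 = 1.3333, f(x_1) = 0.428571, coefficient = 2
x_2 = 1.4167, f(x_2) = 0.413793, coefficient = 2
x_3 = 1.5000, f(x_3) = 0.400000, coefficient = 2
x_4 = 1.5833, f(x_4) = 0.387097, coefficient = 2
x_5 = 1.6667, f(x_5) = 0.375000, coefficient = 2
x_6 = 1.7500, f(x_6) = 0.363636, coefficient = 2
x_7 = 1.8333, f(x_7) = 0.352941, coefficient = 2
x_8 = 1.9167, f(x_8) = 0.342857, coefficient = 2
x_9 = 2.0000, f(x_9) = 0.333333, coefficient = 2
x_10 = 2.0833, f(x_10) = 0.324324, coefficient = 2
x_11 = 2.1667, f(x_11) = 0.315789, coefficient = 2
x_12 = 2.2500, f(x_12) = 0.307692, coefficient = 1

I ≈ (0.083333/2) × 8.826823 = 0.367784
Exact value: 0.367725
Error: 0.000060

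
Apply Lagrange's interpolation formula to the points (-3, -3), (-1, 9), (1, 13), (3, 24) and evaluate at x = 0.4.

Lagrange interpolation formula:
P(x) = Σ yᵢ × Lᵢ(x)
where Lᵢ(x) = Π_{j≠i} (x - xⱼ)/(xᵢ - xⱼ)

L_0(0.4) = (0.4 - (-1))/(-3 - (-1)) × (0.4 - 1)/(-3 - 1) × (0.4 - 3)/(-3 - 3) = -0.045500
L_1(0.4) = (0.4 - (-3))/(-1 - (-3)) × (0.4 - 1)/(-1 - 1) × (0.4 - 3)/(-1 - 3) = 0.331500
L_2(0.4) = (0.4 - (-3))/(1 - (-3)) × (0.4 - (-1))/(1 - (-1)) × (0.4 - 3)/(1 - 3) = 0.773500
L_3(0.4) = (0.4 - (-3))/(3 - (-3)) × (0.4 - (-1))/(3 - (-1)) × (0.4 - 1)/(3 - 1) = -0.059500

P(0.4) = (-3)×L_0(0.4) + 9×L_1(0.4) + 13×L_2(0.4) + 24×L_3(0.4)
P(0.4) = 11.747500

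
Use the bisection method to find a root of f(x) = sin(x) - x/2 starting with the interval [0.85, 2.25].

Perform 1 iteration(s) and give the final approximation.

f(x) = sin(x) - x/2
Initial interval: [0.85, 2.25]

Iteration 1:
  c_1 = (0.850000 + 2.250000)/2 = 1.550000
  f(c_1) = f(1.550000) = 0.224784
  f(a) × f(c) ≥ 0, new interval: [1.550000, 2.250000]

After 1 iteration(s), the approximation is c_1 = 1.550000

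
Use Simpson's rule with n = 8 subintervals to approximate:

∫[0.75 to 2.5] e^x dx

f(x) = e^x
a = 0.75, b = 2.5, n = 8
h = (b - a)/n = 0.218750

Simpson's rule: (h/3)[f(x₀) + 4f(x₁) + 2f(x₂) + ... + f(xₙ)]

x_0 = 0.7500, f(x_0) = 2.117000, coefficient = 1
x_1 = 0.9688, f(x_1) = 2.634649, coefficient = 4
x_2 = 1.1875, f(x_2) = 3.278874, coefficient = 2
x_3 = 1.4062, f(x_3) = 4.080624, coefficient = 4
x_4 = 1.6250, f(x_4) = 5.078419, coefficient = 2
x_5 = 1.8438, f(x_5) = 6.320195, coefficient = 4
x_6 = 2.0625, f(x_6) = 7.865609, coefficient = 2
x_7 = 2.2812, f(x_7) = 9.788909, coefficient = 4
x_8 = 2.5000, f(x_8) = 12.182494, coefficient = 1

I ≈ (0.218750/3) × 138.042806 = 10.065621
Exact value: 10.065494
Error: 0.000127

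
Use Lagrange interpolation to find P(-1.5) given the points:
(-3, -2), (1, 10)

Lagrange interpolation formula:
P(x) = Σ yᵢ × Lᵢ(x)
where Lᵢ(x) = Π_{j≠i} (x - xⱼ)/(xᵢ - xⱼ)

L_0(-1.5) = (-1.5 - 1)/(-3 - 1) = 0.625000
L_1(-1.5) = (-1.5 - (-3))/(1 - (-3)) = 0.375000

P(-1.5) = (-2)×L_0(-1.5) + 10×L_1(-1.5)
P(-1.5) = 2.500000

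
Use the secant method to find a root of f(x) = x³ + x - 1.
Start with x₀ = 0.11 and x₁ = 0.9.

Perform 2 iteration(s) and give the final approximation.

f(x) = x³ + x - 1
x₀ = 0.11, x₁ = 0.9

Secant formula: x_{n+1} = x_n - f(x_n)(x_n - x_{n-1})/(f(x_n) - f(x_{n-1}))

Iteration 1:
  f(0.110000) = -0.888669
  f(0.900000) = 0.629000
  x_2 = 0.900000 - 0.629000×(0.900000 - 0.110000)/(0.629000 - (-0.888669))
       = 0.572583
Iteration 2:
  f(0.900000) = 0.629000
  f(0.572583) = -0.239694
  x_3 = 0.572583 - (-0.239694)×(0.572583 - 0.900000)/(-0.239694 - 0.629000)
       = 0.662926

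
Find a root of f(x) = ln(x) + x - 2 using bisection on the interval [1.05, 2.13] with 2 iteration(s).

f(x) = ln(x) + x - 2
Initial interval: [1.05, 2.13]

Iteration 1:
  c_1 = (1.050000 + 2.130000)/2 = 1.590000
  f(c_1) = f(1.590000) = 0.053734
  f(a) × f(c) < 0, new interval: [1.050000, 1.590000]
Iteration 2:
  c_2 = (1.050000 + 1.590000)/2 = 1.320000
  f(c_2) = f(1.320000) = -0.402368
  f(a) × f(c) ≥ 0, new interval: [1.320000, 1.590000]

After 2 iteration(s), the approximation is c_2 = 1.320000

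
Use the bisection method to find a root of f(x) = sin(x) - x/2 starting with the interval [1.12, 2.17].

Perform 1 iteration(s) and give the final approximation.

f(x) = sin(x) - x/2
Initial interval: [1.12, 2.17]

Iteration 1:
  c_1 = (1.120000 + 2.170000)/2 = 1.645000
  f(c_1) = f(1.645000) = 0.174748
  f(a) × f(c) ≥ 0, new interval: [1.645000, 2.170000]

After 1 iteration(s), the approximation is c_1 = 1.645000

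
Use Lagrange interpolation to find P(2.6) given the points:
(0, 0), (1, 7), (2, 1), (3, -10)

Lagrange interpolation formula:
P(x) = Σ yᵢ × Lᵢ(x)
where Lᵢ(x) = Π_{j≠i} (x - xⱼ)/(xᵢ - xⱼ)

L_0(2.6) = (2.6 - 1)/(0 - 1) × (2.6 - 2)/(0 - 2) × (2.6 - 3)/(0 - 3) = 0.064000
L_1(2.6) = (2.6 - 0)/(1 - 0) × (2.6 - 2)/(1 - 2) × (2.6 - 3)/(1 - 3) = -0.312000
L_2(2.6) = (2.6 - 0)/(2 - 0) × (2.6 - 1)/(2 - 1) × (2.6 - 3)/(2 - 3) = 0.832000
L_3(2.6) = (2.6 - 0)/(3 - 0) × (2.6 - 1)/(3 - 1) × (2.6 - 2)/(3 - 2) = 0.416000

P(2.6) = 0×L_0(2.6) + 7×L_1(2.6) + 1×L_2(2.6) + (-10)×L_3(2.6)
P(2.6) = -5.512000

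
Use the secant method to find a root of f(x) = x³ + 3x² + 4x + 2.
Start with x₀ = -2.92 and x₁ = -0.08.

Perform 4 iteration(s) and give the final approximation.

f(x) = x³ + 3x² + 4x + 2
x₀ = -2.92, x₁ = -0.08

Secant formula: x_{n+1} = x_n - f(x_n)(x_n - x_{n-1})/(f(x_n) - f(x_{n-1}))

Iteration 1:
  f(-2.920000) = -8.997888
  f(-0.080000) = 1.698688
  x_2 = -0.080000 - 1.698688×(-0.080000 - (-2.920000))/(1.698688 - (-8.997888))
       = -0.531011
Iteration 2:
  f(-0.080000) = 1.698688
  f(-0.531011) = 0.572143
  x_3 = -0.531011 - 0.572143×(-0.531011 - (-0.080000))/(0.572143 - 1.698688)
       = -0.760068
Iteration 3:
  f(-0.531011) = 0.572143
  f(-0.760068) = 0.253744
  x_4 = -0.760068 - 0.253744×(-0.760068 - (-0.531011))/(0.253744 - 0.572143)
       = -0.942612
Iteration 4:
  f(-0.760068) = 0.253744
  f(-0.942612) = 0.057577
  x_5 = -0.942612 - 0.057577×(-0.942612 - (-0.760068))/(0.057577 - 0.253744)
       = -0.996190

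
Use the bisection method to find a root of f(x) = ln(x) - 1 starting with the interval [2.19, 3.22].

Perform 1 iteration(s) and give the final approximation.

f(x) = ln(x) - 1
Initial interval: [2.19, 3.22]

Iteration 1:
  c_1 = (2.190000 + 3.220000)/2 = 2.705000
  f(c_1) = f(2.705000) = -0.004898
  f(a) × f(c) ≥ 0, new interval: [2.705000, 3.220000]

After 1 iteration(s), the approximation is c_1 = 2.705000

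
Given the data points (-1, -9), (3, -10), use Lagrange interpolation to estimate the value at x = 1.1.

Lagrange interpolation formula:
P(x) = Σ yᵢ × Lᵢ(x)
where Lᵢ(x) = Π_{j≠i} (x - xⱼ)/(xᵢ - xⱼ)

L_0(1.1) = (1.1 - 3)/(-1 - 3) = 0.475000
L_1(1.1) = (1.1 - (-1))/(3 - (-1)) = 0.525000

P(1.1) = (-9)×L_0(1.1) + (-10)×L_1(1.1)
P(1.1) = -9.525000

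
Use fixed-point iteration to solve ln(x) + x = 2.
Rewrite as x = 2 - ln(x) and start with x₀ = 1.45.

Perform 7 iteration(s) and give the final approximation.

Equation: ln(x) + x = 2
Fixed-point form: x = 2 - ln(x)
x₀ = 1.45

x_1 = g(1.450000) = 1.628436
x_2 = g(1.628436) = 1.512380
x_3 = g(1.512380) = 1.586316
x_4 = g(1.586316) = 1.538586
x_5 = g(1.538586) = 1.569136
x_6 = g(1.569136) = 1.549475
x_7 = g(1.549475) = 1.562084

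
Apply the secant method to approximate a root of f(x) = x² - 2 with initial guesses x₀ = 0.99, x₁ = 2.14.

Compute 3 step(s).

f(x) = x² - 2
x₀ = 0.99, x₁ = 2.14

Secant formula: x_{n+1} = x_n - f(x_n)(x_n - x_{n-1})/(f(x_n) - f(x_{n-1}))

Iteration 1:
  f(0.990000) = -1.019900
  f(2.140000) = 2.579600
  x_2 = 2.140000 - 2.579600×(2.140000 - 0.990000)/(2.579600 - (-1.019900))
       = 1.315847
Iteration 2:
  f(2.140000) = 2.579600
  f(1.315847) = -0.268548
  x_3 = 1.315847 - (-0.268548)×(1.315847 - 2.140000)/(-0.268548 - 2.579600)
       = 1.393555
Iteration 3:
  f(1.315847) = -0.268548
  f(1.393555) = -0.058005
  x_4 = 1.393555 - (-0.058005)×(1.393555 - 1.315847)/(-0.058005 - (-0.268548))
       = 1.414964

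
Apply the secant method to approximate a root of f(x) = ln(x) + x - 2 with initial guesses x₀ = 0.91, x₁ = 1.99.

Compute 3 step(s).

f(x) = ln(x) + x - 2
x₀ = 0.91, x₁ = 1.99

Secant formula: x_{n+1} = x_n - f(x_n)(x_n - x_{n-1})/(f(x_n) - f(x_{n-1}))

Iteration 1:
  f(0.910000) = -1.184311
  f(1.990000) = 0.678135
  x_2 = 1.990000 - 0.678135×(1.990000 - 0.910000)/(0.678135 - (-1.184311))
       = 1.596761
Iteration 2:
  f(1.990000) = 0.678135
  f(1.596761) = 0.064739
  x_3 = 1.596761 - 0.064739×(1.596761 - 1.990000)/(0.064739 - 0.678135)
       = 1.555258
Iteration 3:
  f(1.596761) = 0.064739
  f(1.555258) = -0.003100
  x_4 = 1.555258 - (-0.003100)×(1.555258 - 1.596761)/(-0.003100 - 0.064739)
       = 1.557155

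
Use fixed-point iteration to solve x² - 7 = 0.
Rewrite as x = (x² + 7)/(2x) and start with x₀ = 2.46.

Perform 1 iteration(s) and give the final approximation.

Equation: x² - 7 = 0
Fixed-point form: x = (x² + 7)/(2x)
x₀ = 2.46

x_1 = g(2.460000) = 2.652764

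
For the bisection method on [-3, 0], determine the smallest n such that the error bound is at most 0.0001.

We need (b-a)/2^n ≤ 0.0001
(0 - (-3))/2^n ≤ 0.0001
3/2^n ≤ 0.0001
2^n ≥ 30000
n ≥ log₂(30000) = 14.87
n ≥ 15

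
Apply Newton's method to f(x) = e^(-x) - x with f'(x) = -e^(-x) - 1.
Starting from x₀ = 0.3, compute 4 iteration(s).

f(x) = e^(-x) - x
f'(x) = -e^(-x) - 1
x₀ = 0.3

Newton-Raphson formula: x_{n+1} = x_n - f(x_n)/f'(x_n)

Iteration 1:
  f(0.300000) = 0.440818
  f'(0.300000) = -1.740818
  x_1 = 0.300000 - 0.440818/(-1.740818) = 0.553225
Iteration 2:
  f(0.553225) = 0.021868
  f'(0.553225) = -1.575092
  x_2 = 0.553225 - 0.021868/(-1.575092) = 0.567108
Iteration 3:
  f(0.567108) = 0.000055
  f'(0.567108) = -1.567163
  x_3 = 0.567108 - 0.000055/(-1.567163) = 0.567143
Iteration 4:
  f(0.567143) = 0.000000
  f'(0.567143) = -1.567143
  x_4 = 0.567143 - 0.000000/(-1.567143) = 0.567143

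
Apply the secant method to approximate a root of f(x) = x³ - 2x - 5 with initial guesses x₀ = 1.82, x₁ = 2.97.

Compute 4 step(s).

f(x) = x³ - 2x - 5
x₀ = 1.82, x₁ = 2.97

Secant formula: x_{n+1} = x_n - f(x_n)(x_n - x_{n-1})/(f(x_n) - f(x_{n-1}))

Iteration 1:
  f(1.820000) = -2.611432
  f(2.970000) = 15.258073
  x_2 = 2.970000 - 15.258073×(2.970000 - 1.820000)/(15.258073 - (-2.611432))
       = 1.988060
Iteration 2:
  f(2.970000) = 15.258073
  f(1.988060) = -1.118548
  x_3 = 1.988060 - (-1.118548)×(1.988060 - 2.970000)/(-1.118548 - 15.258073)
       = 2.055128
Iteration 3:
  f(1.988060) = -1.118548
  f(2.055128) = -0.430320
  x_4 = 2.055128 - (-0.430320)×(2.055128 - 1.988060)/(-0.430320 - (-1.118548))
       = 2.097063
Iteration 4:
  f(2.055128) = -0.430320
  f(2.097063) = 0.028067
  x_5 = 2.097063 - 0.028067×(2.097063 - 2.055128)/(0.028067 - (-0.430320))
       = 2.094495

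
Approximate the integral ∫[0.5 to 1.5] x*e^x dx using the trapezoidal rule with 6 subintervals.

f(x) = x*e^x
a = 0.5, b = 1.5, n = 6
h = (b - a)/n = 0.166667

Trapezoidal rule: (h/2)[f(x₀) + 2f(x₁) + 2f(x₂) + ... + f(xₙ)]

x_0 = 0.5000, f(x_0) = 0.824361, coefficient = 1
x_1 = 0.6667, f(x_1) = 1.298489, coefficient = 2
x_2 = 0.8333, f(x_2) = 1.917480, coefficient = 2
x_3 = 1.0000, f(x_3) = 2.718282, coefficient = 2
x_4 = 1.1667, f(x_4) = 3.746482, coefficient = 2
x_5 = 1.3333, f(x_5) = 5.058224, coefficient = 2
x_6 = 1.5000, f(x_6) = 6.722534, coefficient = 1

I ≈ (0.166667/2) × 37.024809 = 3.085401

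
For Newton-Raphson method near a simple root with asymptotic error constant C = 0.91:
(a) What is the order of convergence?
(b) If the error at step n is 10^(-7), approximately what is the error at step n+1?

(a) Newton-Raphson has quadratic (order 2) convergence near simple roots.
    This means |e_{n+1}| ≈ C|e_n|².

(b) With |e_n| = 10^(-7) and C = 0.91:
    |e_{n+1}| ≈ 0.91 × (10^(-7))² = 0.91 × 10^(-14)

(a) 2 (quadratic); (b) |e_{n+1}| ≈ 9.100e-15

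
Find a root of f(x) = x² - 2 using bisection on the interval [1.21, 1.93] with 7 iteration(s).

f(x) = x² - 2
Initial interval: [1.21, 1.93]

Iteration 1:
  c_1 = (1.210000 + 1.930000)/2 = 1.570000
  f(c_1) = f(1.570000) = 0.464900
  f(a) × f(c) < 0, new interval: [1.210000, 1.570000]
Iteration 2:
  c_2 = (1.210000 + 1.570000)/2 = 1.390000
  f(c_2) = f(1.390000) = -0.067900
  f(a) × f(c) ≥ 0, new interval: [1.390000, 1.570000]
Iteration 3:
  c_3 = (1.390000 + 1.570000)/2 = 1.480000
  f(c_3) = f(1.480000) = 0.190400
  f(a) × f(c) < 0, new interval: [1.390000, 1.480000]
Iteration 4:
  c_4 = (1.390000 + 1.480000)/2 = 1.435000
  f(c_4) = f(1.435000) = 0.059225
  f(a) × f(c) < 0, new interval: [1.390000, 1.435000]
Iteration 5:
  c_5 = (1.390000 + 1.435000)/2 = 1.412500
  f(c_5) = f(1.412500) = -0.004844
  f(a) × f(c) ≥ 0, new interval: [1.412500, 1.435000]
Iteration 6:
  c_6 = (1.412500 + 1.435000)/2 = 1.423750
  f(c_6) = f(1.423750) = 0.027064
  f(a) × f(c) < 0, new interval: [1.412500, 1.423750]
Iteration 7:
  c_7 = (1.412500 + 1.423750)/2 = 1.418125
  f(c_7) = f(1.418125) = 0.011079
  f(a) × f(c) < 0, new interval: [1.412500, 1.418125]

After 7 iteration(s), the approximation is c_7 = 1.418125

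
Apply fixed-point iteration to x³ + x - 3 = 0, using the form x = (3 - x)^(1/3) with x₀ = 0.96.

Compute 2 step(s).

Equation: x³ + x - 3 = 0
Fixed-point form: x = (3 - x)^(1/3)
x₀ = 0.96

x_1 = g(0.960000) = 1.268265
x_2 = g(1.268265) = 1.200864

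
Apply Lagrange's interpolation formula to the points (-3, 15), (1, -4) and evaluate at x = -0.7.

Lagrange interpolation formula:
P(x) = Σ yᵢ × Lᵢ(x)
where Lᵢ(x) = Π_{j≠i} (x - xⱼ)/(xᵢ - xⱼ)

L_0(-0.7) = (-0.7 - 1)/(-3 - 1) = 0.425000
L_1(-0.7) = (-0.7 - (-3))/(1 - (-3)) = 0.575000

P(-0.7) = 15×L_0(-0.7) + (-4)×L_1(-0.7)
P(-0.7) = 4.075000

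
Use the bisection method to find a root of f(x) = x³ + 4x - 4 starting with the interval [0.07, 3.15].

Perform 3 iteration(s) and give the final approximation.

f(x) = x³ + 4x - 4
Initial interval: [0.07, 3.15]

Iteration 1:
  c_1 = (0.070000 + 3.150000)/2 = 1.610000
  f(c_1) = f(1.610000) = 6.613281
  f(a) × f(c) < 0, new interval: [0.070000, 1.610000]
Iteration 2:
  c_2 = (0.070000 + 1.610000)/2 = 0.840000
  f(c_2) = f(0.840000) = -0.047296
  f(a) × f(c) ≥ 0, new interval: [0.840000, 1.610000]
Iteration 3:
  c_3 = (0.840000 + 1.610000)/2 = 1.225000
  f(c_3) = f(1.225000) = 2.738266
  f(a) × f(c) < 0, new interval: [0.840000, 1.225000]

After 3 iteration(s), the approximation is c_3 = 1.225000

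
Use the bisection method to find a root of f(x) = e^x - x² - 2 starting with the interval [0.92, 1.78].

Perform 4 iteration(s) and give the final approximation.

f(x) = e^x - x² - 2
Initial interval: [0.92, 1.78]

Iteration 1:
  c_1 = (0.920000 + 1.780000)/2 = 1.350000
  f(c_1) = f(1.350000) = 0.034926
  f(a) × f(c) < 0, new interval: [0.920000, 1.350000]
Iteration 2:
  c_2 = (0.920000 + 1.350000)/2 = 1.135000
  f(c_2) = f(1.135000) = -0.177051
  f(a) × f(c) ≥ 0, new interval: [1.135000, 1.350000]
Iteration 3:
  c_3 = (1.135000 + 1.350000)/2 = 1.242500
  f(c_3) = f(1.242500) = -0.079543
  f(a) × f(c) ≥ 0, new interval: [1.242500, 1.350000]
Iteration 4:
  c_4 = (1.242500 + 1.350000)/2 = 1.296250
  f(c_4) = f(1.296250) = -0.024701
  f(a) × f(c) ≥ 0, new interval: [1.296250, 1.350000]

After 4 iteration(s), the approximation is c_4 = 1.296250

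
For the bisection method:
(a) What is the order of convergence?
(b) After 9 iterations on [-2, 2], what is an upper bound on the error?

(a) Bisection has linear (order 1) convergence; the error is halved each step.

(b) Error bound = (b-a)/2^n = (2 - (-2))/2^{9}
    = 4/2^{9}

(a) 1 (linear); (b) error ≤ 7.81e-03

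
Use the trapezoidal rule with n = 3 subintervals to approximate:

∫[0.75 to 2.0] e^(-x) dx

f(x) = e^(-x)
a = 0.75, b = 2.0, n = 3
h = (b - a)/n = 0.416667

Trapezoidal rule: (h/2)[f(x₀) + 2f(x₁) + 2f(x₂) + ... + f(xₙ)]

x_0 = 0.7500, f(x_0) = 0.472367, coefficient = 1
x_1 = 1.1667, f(x_1) = 0.311403, coefficient = 2
x_2 = 1.5833, f(x_2) = 0.205290, coefficient = 2
x_3 = 2.0000, f(x_3) = 0.135335, coefficient = 1

I ≈ (0.416667/2) × 1.641088 = 0.341893
Exact value: 0.337031
Error: 0.004862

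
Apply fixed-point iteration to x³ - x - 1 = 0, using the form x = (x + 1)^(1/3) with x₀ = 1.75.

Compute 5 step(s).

Equation: x³ - x - 1 = 0
Fixed-point form: x = (x + 1)^(1/3)
x₀ = 1.75

x_1 = g(1.750000) = 1.401020
x_2 = g(1.401020) = 1.339055
x_3 = g(1.339055) = 1.327436
x_4 = g(1.327436) = 1.325234
x_5 = g(1.325234) = 1.324816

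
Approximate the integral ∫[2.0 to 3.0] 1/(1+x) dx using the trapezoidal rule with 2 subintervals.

f(x) = 1/(1+x)
a = 2.0, b = 3.0, n = 2
h = (b - a)/n = 0.500000

Trapezoidal rule: (h/2)[f(x₀) + 2f(x₁) + 2f(x₂) + ... + f(xₙ)]

x_0 = 2.0000, f(x_0) = 0.333333, coefficient = 1
x_1 = 2.5000, f(x_1) = 0.285714, coefficient = 2
x_2 = 3.0000, f(x_2) = 0.250000, coefficient = 1

I ≈ (0.500000/2) × 1.154762 = 0.288690
Exact value: 0.287682
Error: 0.001008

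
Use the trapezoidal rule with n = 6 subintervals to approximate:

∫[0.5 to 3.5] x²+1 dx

f(x) = x²+1
a = 0.5, b = 3.5, n = 6
h = (b - a)/n = 0.500000

Trapezoidal rule: (h/2)[f(x₀) + 2f(x₁) + 2f(x₂) + ... + f(xₙ)]

x_0 = 0.5000, f(x_0) = 1.250000, coefficient = 1
x_1 = 1.0000, f(x_1) = 2.000000, coefficient = 2
x_2 = 1.5000, f(x_2) = 3.250000, coefficient = 2
x_3 = 2.0000, f(x_3) = 5.000000, coefficient = 2
x_4 = 2.5000, f(x_4) = 7.250000, coefficient = 2
x_5 = 3.0000, f(x_5) = 10.000000, coefficient = 2
x_6 = 3.5000, f(x_6) = 13.250000, coefficient = 1

I ≈ (0.500000/2) × 69.500000 = 17.375000
Exact value: 17.250000
Error: 0.125000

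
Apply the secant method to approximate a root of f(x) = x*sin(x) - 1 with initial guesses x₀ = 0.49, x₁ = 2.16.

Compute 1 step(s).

f(x) = x*sin(x) - 1
x₀ = 0.49, x₁ = 2.16

Secant formula: x_{n+1} = x_n - f(x_n)(x_n - x_{n-1})/(f(x_n) - f(x_{n-1}))

Iteration 1:
  f(0.490000) = -0.769393
  f(2.160000) = 0.795788
  x_2 = 2.160000 - 0.795788×(2.160000 - 0.490000)/(0.795788 - (-0.769393))
       = 1.310919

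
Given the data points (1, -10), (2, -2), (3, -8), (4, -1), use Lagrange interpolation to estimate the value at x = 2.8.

Lagrange interpolation formula:
P(x) = Σ yᵢ × Lᵢ(x)
where Lᵢ(x) = Π_{j≠i} (x - xⱼ)/(xᵢ - xⱼ)

L_0(2.8) = (2.8 - 2)/(1 - 2) × (2.8 - 3)/(1 - 3) × (2.8 - 4)/(1 - 4) = -0.032000
L_1(2.8) = (2.8 - 1)/(2 - 1) × (2.8 - 3)/(2 - 3) × (2.8 - 4)/(2 - 4) = 0.216000
L_2(2.8) = (2.8 - 1)/(3 - 1) × (2.8 - 2)/(3 - 2) × (2.8 - 4)/(3 - 4) = 0.864000
L_3(2.8) = (2.8 - 1)/(4 - 1) × (2.8 - 2)/(4 - 2) × (2.8 - 3)/(4 - 3) = -0.048000

P(2.8) = (-10)×L_0(2.8) + (-2)×L_1(2.8) + (-8)×L_2(2.8) + (-1)×L_3(2.8)
P(2.8) = -6.976000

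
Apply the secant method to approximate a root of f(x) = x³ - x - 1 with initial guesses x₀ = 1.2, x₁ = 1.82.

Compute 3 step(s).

f(x) = x³ - x - 1
x₀ = 1.2, x₁ = 1.82

Secant formula: x_{n+1} = x_n - f(x_n)(x_n - x_{n-1})/(f(x_n) - f(x_{n-1}))

Iteration 1:
  f(1.200000) = -0.472000
  f(1.820000) = 3.208568
  x_2 = 1.820000 - 3.208568×(1.820000 - 1.200000)/(3.208568 - (-0.472000))
       = 1.279509
Iteration 2:
  f(1.820000) = 3.208568
  f(1.279509) = -0.184768
  x_3 = 1.279509 - (-0.184768)×(1.279509 - 1.820000)/(-0.184768 - 3.208568)
       = 1.308939
Iteration 3:
  f(1.279509) = -0.184768
  f(1.308939) = -0.066305
  x_4 = 1.308939 - (-0.066305)×(1.308939 - 1.279509)/(-0.066305 - (-0.184768))
       = 1.325411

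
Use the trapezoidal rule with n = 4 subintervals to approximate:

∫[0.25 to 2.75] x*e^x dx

f(x) = x*e^x
a = 0.25, b = 2.75, n = 4
h = (b - a)/n = 0.625000

Trapezoidal rule: (h/2)[f(x₀) + 2f(x₁) + 2f(x₂) + ... + f(xₙ)]

x_0 = 0.2500, f(x_0) = 0.321006, coefficient = 1
x_1 = 0.8750, f(x_1) = 2.099016, coefficient = 2
x_2 = 1.5000, f(x_2) = 6.722534, coefficient = 2
x_3 = 2.1250, f(x_3) = 17.792407, coefficient = 2
x_4 = 2.7500, f(x_4) = 43.017238, coefficient = 1

I ≈ (0.625000/2) × 96.566157 = 30.176924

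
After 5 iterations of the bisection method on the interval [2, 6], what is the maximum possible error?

Bisection error bound: |error| ≤ (b-a)/2^n
|error| ≤ (6 - 2)/2^5 = 4/2^5
|error| ≤ 0.1250000000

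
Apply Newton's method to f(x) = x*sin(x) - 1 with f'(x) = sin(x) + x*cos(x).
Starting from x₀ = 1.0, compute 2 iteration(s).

f(x) = x*sin(x) - 1
f'(x) = sin(x) + x*cos(x)
x₀ = 1.0

Newton-Raphson formula: x_{n+1} = x_n - f(x_n)/f'(x_n)

Iteration 1:
  f(1.000000) = -0.158529
  f'(1.000000) = 1.381773
  x_1 = 1.000000 - (-0.158529)/1.381773 = 1.114729
Iteration 2:
  f(1.114729) = 0.000794
  f'(1.114729) = 1.388741
  x_2 = 1.114729 - 0.000794/1.388741 = 1.114157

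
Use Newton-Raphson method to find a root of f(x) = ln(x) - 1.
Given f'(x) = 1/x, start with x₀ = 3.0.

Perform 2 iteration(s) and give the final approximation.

f(x) = ln(x) - 1
f'(x) = 1/x
x₀ = 3.0

Newton-Raphson formula: x_{n+1} = x_n - f(x_n)/f'(x_n)

Iteration 1:
  f(3.000000) = 0.098612
  f'(3.000000) = 0.333333
  x_1 = 3.000000 - 0.098612/0.333333 = 2.704163
Iteration 2:
  f(2.704163) = -0.005208
  f'(2.704163) = 0.369800
  x_2 = 2.704163 - (-0.005208)/0.369800 = 2.718245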